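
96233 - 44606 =51627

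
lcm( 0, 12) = 0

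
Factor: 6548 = 2^2*1637^1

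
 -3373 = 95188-98561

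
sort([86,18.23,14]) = [ 14 , 18.23,86]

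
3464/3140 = 866/785  =  1.10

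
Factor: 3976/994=4=2^2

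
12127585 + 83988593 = 96116178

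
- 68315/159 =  - 430+55/159 = - 429.65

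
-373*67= - 24991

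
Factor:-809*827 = -669043 = - 809^1 * 827^1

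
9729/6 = 3243/2 = 1621.50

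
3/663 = 1/221 = 0.00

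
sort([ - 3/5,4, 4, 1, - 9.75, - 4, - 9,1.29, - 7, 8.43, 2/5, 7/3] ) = [ - 9.75, - 9, - 7,-4, - 3/5, 2/5,  1, 1.29, 7/3, 4,4,8.43]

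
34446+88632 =123078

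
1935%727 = 481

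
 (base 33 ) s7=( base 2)1110100011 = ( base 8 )1643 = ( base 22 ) 1K7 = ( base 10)931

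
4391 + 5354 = 9745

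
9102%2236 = 158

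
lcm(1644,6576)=6576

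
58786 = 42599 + 16187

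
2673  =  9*297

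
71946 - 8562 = 63384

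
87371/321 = 87371/321 = 272.18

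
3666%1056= 498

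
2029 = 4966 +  - 2937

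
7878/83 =7878/83 = 94.92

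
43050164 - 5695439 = 37354725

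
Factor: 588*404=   2^4*3^1* 7^2 * 101^1 = 237552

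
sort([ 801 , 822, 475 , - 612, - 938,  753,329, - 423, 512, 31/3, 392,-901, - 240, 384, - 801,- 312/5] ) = [-938,  -  901, - 801, - 612, - 423 , - 240, - 312/5, 31/3, 329,384,392,475, 512, 753, 801, 822 ]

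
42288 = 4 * 10572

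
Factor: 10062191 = 19^1 * 71^1*7459^1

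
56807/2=28403+1/2 = 28403.50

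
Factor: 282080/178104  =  860/543 = 2^2*3^( - 1) * 5^1* 43^1*181^( - 1) 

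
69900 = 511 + 69389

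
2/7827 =2/7827= 0.00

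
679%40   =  39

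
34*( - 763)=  - 25942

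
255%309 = 255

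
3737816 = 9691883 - 5954067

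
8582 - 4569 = 4013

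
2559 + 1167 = 3726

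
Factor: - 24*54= -2^4 * 3^4 = - 1296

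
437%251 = 186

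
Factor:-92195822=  - 2^1*23^1 * 1051^1*1907^1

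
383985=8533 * 45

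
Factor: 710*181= 2^1*5^1 * 71^1 * 181^1 = 128510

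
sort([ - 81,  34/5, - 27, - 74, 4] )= [ -81, -74, - 27, 4,34/5]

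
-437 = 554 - 991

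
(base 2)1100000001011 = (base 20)F7F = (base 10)6155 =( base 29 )797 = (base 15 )1C55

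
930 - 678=252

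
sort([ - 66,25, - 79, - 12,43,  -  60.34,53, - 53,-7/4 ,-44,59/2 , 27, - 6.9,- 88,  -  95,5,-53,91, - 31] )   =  [-95, - 88 , - 79,-66,  -  60.34,-53, - 53, -44,-31,-12,  -  6.9, - 7/4, 5, 25, 27,59/2,43, 53,91 ] 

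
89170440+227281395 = 316451835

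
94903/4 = 23725 + 3/4 =23725.75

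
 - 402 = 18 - 420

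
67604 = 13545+54059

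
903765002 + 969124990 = 1872889992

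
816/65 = 12  +  36/65=12.55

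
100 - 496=  -  396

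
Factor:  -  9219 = - 3^1*7^1 * 439^1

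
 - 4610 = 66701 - 71311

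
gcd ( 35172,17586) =17586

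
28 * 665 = 18620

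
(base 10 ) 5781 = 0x1695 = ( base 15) 1aa6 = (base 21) d26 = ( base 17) 1301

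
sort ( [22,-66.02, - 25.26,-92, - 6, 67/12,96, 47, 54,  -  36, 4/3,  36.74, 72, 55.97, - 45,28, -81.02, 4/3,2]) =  [ - 92, - 81.02, - 66.02,-45,- 36, - 25.26, - 6, 4/3,4/3,2,  67/12 , 22, 28,36.74, 47, 54,55.97, 72 , 96]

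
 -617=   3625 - 4242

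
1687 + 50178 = 51865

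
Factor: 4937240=2^3*5^1*7^2*11^1* 229^1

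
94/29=3 + 7/29 = 3.24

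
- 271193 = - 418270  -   - 147077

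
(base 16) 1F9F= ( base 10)8095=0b1111110011111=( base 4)1332133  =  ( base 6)101251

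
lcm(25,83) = 2075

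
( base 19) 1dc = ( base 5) 4440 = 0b1001101100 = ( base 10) 620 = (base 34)I8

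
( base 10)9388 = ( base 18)1aha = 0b10010010101100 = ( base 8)22254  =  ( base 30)ACS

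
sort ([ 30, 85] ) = [ 30 , 85 ] 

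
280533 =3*93511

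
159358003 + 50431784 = 209789787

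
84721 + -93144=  - 8423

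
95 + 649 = 744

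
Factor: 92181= 3^1 *30727^1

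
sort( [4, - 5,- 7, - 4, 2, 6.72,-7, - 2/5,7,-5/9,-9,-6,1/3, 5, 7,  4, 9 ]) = [-9,-7,-7,- 6,-5, -4, - 5/9,-2/5,  1/3, 2,4,4, 5, 6.72, 7, 7, 9] 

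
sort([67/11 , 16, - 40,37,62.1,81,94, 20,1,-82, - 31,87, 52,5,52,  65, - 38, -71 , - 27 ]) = [ - 82, - 71, - 40, - 38, - 31, - 27, 1,5,  67/11,16, 20, 37 , 52, 52 , 62.1 , 65,81, 87,94] 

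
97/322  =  97/322 = 0.30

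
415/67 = 415/67 =6.19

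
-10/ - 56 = 5/28= 0.18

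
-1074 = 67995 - 69069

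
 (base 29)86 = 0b11101110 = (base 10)238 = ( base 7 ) 460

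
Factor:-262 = -2^1*131^1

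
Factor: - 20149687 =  - 20149687^1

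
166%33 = 1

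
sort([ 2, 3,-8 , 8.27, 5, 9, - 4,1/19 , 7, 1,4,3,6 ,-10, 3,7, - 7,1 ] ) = [-10 ,-8, - 7,-4,  1/19,1 , 1, 2,3, 3,  3,  4,5,6,7, 7, 8.27, 9 ] 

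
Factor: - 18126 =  - 2^1*3^2*19^1*53^1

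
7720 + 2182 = 9902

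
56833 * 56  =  3182648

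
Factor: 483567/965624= 2^( - 3)*3^1*7^1*11^( - 1)*10973^(  -  1 )*23027^1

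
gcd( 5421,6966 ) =3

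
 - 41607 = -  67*621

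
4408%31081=4408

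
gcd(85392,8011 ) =1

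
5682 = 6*947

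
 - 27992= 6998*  ( - 4)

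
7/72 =7/72 = 0.10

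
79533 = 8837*9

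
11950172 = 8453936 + 3496236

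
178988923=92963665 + 86025258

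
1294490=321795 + 972695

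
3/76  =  3/76 = 0.04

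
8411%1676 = 31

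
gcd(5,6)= 1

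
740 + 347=1087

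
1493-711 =782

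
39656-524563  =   - 484907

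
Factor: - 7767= -3^2*863^1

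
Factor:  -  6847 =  - 41^1*167^1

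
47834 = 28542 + 19292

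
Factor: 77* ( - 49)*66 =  - 249018 = - 2^1*3^1*7^3* 11^2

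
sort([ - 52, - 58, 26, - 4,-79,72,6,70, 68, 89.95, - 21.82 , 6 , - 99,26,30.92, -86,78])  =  [ - 99, - 86, - 79, - 58, - 52, - 21.82, - 4,6,6, 26 , 26,30.92,68,  70, 72, 78,89.95]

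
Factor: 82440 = 2^3*3^2* 5^1*229^1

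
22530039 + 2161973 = 24692012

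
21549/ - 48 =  -7183/16 = -448.94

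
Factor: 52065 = 3^2 * 5^1*13^1 * 89^1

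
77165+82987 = 160152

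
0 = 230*0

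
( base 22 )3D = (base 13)61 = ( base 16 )4f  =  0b1001111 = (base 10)79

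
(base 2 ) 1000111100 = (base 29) JL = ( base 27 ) L5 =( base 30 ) J2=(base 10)572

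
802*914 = 733028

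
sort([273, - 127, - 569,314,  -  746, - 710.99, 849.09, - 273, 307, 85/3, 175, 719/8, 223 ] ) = [ - 746, - 710.99 ,- 569 , - 273, - 127, 85/3, 719/8, 175,  223,273, 307, 314,849.09] 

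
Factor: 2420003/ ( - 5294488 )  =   - 2^(-3) *53^( - 1 )*59^1 *12487^( - 1 )*41017^1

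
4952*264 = 1307328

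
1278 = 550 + 728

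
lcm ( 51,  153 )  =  153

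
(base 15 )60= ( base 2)1011010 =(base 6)230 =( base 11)82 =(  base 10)90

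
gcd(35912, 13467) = 4489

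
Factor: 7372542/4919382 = 3^( -1)* 13^( - 1)*109^1*11273^1* 21023^( - 1) = 1228757/819897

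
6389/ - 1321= - 5 + 216/1321 = -4.84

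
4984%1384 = 832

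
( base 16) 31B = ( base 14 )40B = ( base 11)663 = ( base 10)795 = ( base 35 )MP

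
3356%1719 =1637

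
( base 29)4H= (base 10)133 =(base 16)85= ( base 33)41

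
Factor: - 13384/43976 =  - 7^1 * 23^( - 1) = - 7/23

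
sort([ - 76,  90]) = [  -  76,90]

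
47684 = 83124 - 35440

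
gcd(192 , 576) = 192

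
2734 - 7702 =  - 4968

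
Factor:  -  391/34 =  - 2^( - 1)*23^1= - 23/2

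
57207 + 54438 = 111645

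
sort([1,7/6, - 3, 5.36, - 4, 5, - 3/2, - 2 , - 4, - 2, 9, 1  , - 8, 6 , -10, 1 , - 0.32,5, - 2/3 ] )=[ - 10, - 8, - 4 , - 4, - 3, - 2, - 2, -3/2, - 2/3, - 0.32,1, 1 , 1, 7/6,5,5, 5.36, 6 , 9 ]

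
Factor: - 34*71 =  - 2414 =- 2^1*17^1*71^1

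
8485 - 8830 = -345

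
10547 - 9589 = 958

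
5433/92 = 5433/92  =  59.05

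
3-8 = -5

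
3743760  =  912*4105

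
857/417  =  857/417 =2.06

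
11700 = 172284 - 160584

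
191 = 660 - 469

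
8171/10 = 817 + 1/10 = 817.10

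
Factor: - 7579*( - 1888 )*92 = 2^7*11^1*13^1 * 23^1*53^1*59^1  =  1316441984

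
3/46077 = 1/15359 = 0.00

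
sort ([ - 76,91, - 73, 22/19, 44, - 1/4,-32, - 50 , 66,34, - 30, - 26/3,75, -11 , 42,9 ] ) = [-76,-73,-50, - 32, - 30, - 11, - 26/3,-1/4,22/19, 9, 34, 42 , 44, 66,75, 91 ]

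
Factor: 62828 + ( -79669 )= - 16841=-  11^1*1531^1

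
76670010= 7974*9615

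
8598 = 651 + 7947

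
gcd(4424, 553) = 553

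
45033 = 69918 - 24885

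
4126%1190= 556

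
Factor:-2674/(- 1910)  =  7/5 = 5^( - 1 )*7^1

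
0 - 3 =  - 3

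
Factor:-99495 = -3^3*5^1*11^1 * 67^1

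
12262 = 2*6131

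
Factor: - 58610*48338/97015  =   - 566618036/19403 = - 2^2*5861^1*19403^( - 1 )*  24169^1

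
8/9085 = 8/9085=0.00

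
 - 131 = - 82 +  - 49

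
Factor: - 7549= -7549^1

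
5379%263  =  119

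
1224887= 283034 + 941853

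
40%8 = 0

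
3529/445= 3529/445 = 7.93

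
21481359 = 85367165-63885806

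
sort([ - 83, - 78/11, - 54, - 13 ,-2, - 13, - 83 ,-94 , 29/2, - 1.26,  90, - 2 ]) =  [ - 94, - 83,- 83, - 54, - 13,-13, - 78/11, - 2, - 2, - 1.26, 29/2, 90]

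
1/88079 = 1/88079  =  0.00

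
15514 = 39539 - 24025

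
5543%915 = 53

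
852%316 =220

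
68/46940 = 17/11735  =  0.00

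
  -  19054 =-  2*9527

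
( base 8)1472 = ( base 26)15K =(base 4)30322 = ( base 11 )691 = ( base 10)826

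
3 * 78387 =235161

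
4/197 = 4/197=0.02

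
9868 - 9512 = 356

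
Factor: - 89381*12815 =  - 1145417515 = -5^1*  11^1*233^1*89381^1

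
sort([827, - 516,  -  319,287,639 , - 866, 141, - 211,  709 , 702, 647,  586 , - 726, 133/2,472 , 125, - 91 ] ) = [ - 866, - 726, - 516,-319,-211,-91 , 133/2, 125,141,  287,472,  586,639 , 647,  702,709, 827 ] 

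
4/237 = 4/237 = 0.02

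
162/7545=54/2515 = 0.02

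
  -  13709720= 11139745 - 24849465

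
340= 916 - 576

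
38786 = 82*473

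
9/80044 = 9/80044=0.00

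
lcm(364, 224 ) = 2912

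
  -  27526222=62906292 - 90432514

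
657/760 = 657/760 = 0.86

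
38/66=19/33 = 0.58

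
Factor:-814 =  - 2^1*11^1 * 37^1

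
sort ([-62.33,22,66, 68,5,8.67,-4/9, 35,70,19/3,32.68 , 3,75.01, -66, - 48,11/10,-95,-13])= [ - 95,-66 ,-62.33,-48, - 13,  -  4/9,11/10, 3,5,19/3, 8.67, 22, 32.68,35, 66,68, 70,75.01 ]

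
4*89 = 356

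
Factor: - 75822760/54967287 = -1763320/1278309 = - 2^3*3^ (-1)*5^1*13^1*3391^1*426103^(-1 )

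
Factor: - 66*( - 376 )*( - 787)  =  -19530192 = - 2^4*3^1*11^1*47^1 * 787^1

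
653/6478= 653/6478 = 0.10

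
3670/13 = 282 + 4/13 = 282.31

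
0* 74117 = 0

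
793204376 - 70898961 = 722305415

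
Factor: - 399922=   -2^1*199961^1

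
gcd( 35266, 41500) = 2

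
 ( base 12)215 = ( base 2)100110001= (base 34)8X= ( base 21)EB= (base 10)305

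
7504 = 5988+1516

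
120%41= 38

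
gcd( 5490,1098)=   1098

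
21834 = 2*10917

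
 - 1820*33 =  - 60060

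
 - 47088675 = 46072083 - 93160758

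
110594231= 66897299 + 43696932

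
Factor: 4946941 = 199^1*24859^1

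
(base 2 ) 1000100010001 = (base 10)4369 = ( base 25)6OJ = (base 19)c1i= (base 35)3JT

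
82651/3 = 27550 + 1/3 = 27550.33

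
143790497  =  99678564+44111933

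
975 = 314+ 661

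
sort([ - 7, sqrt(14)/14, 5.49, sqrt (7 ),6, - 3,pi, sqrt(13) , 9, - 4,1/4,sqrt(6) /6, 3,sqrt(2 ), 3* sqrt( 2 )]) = [ - 7,-4, - 3 , 1/4, sqrt( 14)/14 , sqrt(6 )/6, sqrt( 2 ),sqrt(7), 3, pi,sqrt(13 ), 3*sqrt( 2), 5.49, 6, 9] 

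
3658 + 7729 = 11387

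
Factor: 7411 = 7411^1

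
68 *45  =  3060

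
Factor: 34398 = 2^1*3^3 * 7^2*13^1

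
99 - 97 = 2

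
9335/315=1867/63 = 29.63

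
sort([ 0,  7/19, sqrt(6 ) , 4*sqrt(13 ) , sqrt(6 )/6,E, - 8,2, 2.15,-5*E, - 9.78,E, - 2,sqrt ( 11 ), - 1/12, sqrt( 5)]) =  [  -  5*E,-9.78, - 8,-2, - 1/12 , 0 , 7/19, sqrt( 6 ) /6 , 2, 2.15,sqrt( 5),sqrt( 6),E, E , sqrt( 11 ),4*sqrt( 13)]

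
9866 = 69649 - 59783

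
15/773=15/773 = 0.02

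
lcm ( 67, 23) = 1541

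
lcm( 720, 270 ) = 2160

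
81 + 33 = 114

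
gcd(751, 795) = 1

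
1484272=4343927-2859655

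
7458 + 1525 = 8983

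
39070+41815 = 80885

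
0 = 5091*0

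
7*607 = 4249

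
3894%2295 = 1599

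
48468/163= 48468/163 = 297.35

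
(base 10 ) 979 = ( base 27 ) 197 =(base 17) 36a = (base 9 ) 1307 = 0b1111010011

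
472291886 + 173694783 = 645986669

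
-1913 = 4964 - 6877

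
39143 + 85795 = 124938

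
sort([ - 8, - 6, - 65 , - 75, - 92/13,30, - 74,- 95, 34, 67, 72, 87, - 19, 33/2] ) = [-95, - 75, - 74, - 65, - 19, - 8,-92/13, - 6, 33/2, 30, 34,  67,72,87] 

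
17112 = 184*93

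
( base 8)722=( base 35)DB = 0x1D2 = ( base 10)466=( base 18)17G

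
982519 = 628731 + 353788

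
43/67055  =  43/67055 = 0.00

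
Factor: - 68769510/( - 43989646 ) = 3^1*5^1 * 313^(-1 )*70271^( - 1)*2292317^1 = 34384755/21994823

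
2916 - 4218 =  - 1302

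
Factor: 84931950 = 2^1 * 3^1*5^2 * 566213^1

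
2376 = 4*594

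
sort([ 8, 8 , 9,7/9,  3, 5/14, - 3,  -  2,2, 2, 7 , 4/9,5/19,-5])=[ - 5, - 3 , - 2, 5/19,5/14, 4/9, 7/9, 2, 2,  3 , 7,8,8,9]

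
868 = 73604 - 72736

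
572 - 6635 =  - 6063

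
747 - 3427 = - 2680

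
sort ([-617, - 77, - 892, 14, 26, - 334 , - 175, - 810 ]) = [ - 892, -810,  -  617, - 334 ,-175,-77, 14, 26]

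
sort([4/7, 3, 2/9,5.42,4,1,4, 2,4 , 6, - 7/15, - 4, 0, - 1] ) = [ -4,-1, - 7/15,0, 2/9,4/7,1, 2,3,4,4,  4,5.42,6]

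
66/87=22/29= 0.76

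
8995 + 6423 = 15418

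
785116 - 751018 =34098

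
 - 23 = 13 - 36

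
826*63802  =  52700452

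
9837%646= 147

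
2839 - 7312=  -  4473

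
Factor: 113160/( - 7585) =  -2^3*3^1*23^1*37^( - 1 ) = - 552/37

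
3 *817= 2451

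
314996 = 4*78749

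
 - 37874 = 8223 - 46097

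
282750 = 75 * 3770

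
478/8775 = 478/8775 = 0.05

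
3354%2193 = 1161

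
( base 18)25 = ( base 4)221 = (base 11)38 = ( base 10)41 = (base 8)51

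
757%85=77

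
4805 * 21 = 100905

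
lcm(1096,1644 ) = 3288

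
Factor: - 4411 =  - 11^1*401^1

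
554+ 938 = 1492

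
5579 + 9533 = 15112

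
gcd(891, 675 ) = 27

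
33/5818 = 33/5818 = 0.01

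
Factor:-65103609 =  - 3^1*37^1 *59^1 * 9941^1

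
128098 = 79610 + 48488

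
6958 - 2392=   4566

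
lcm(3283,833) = 55811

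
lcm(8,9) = 72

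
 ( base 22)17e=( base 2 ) 1010001100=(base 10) 652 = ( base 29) me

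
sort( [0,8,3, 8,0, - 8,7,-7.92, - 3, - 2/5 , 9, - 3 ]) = [ - 8, - 7.92, - 3,-3, - 2/5,0,0,3, 7 , 8, 8,9]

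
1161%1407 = 1161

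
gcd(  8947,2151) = 1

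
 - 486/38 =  - 243/19 = - 12.79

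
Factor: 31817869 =71^1*448139^1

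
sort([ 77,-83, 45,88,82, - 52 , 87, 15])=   [ -83,-52,  15, 45,77, 82, 87, 88]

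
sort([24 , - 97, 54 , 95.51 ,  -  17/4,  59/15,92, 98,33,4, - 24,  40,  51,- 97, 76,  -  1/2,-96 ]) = [- 97, - 97,-96,  -  24,-17/4, - 1/2, 59/15,4, 24,33, 40,51, 54, 76, 92 , 95.51, 98 ]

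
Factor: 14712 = 2^3*3^1*613^1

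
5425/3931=1 + 1494/3931  =  1.38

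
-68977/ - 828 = 83 + 11/36  =  83.31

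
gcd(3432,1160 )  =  8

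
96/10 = 9 + 3/5  =  9.60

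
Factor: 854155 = 5^1*139^1 * 1229^1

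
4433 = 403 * 11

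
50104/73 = 50104/73 = 686.36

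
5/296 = 5/296 = 0.02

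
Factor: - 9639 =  - 3^4 * 7^1*17^1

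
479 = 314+165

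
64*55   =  3520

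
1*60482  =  60482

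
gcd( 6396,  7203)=3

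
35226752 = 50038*704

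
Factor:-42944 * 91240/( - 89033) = 2^9*5^1*7^ ( - 2)*11^1*23^( - 1)*61^1*79^( - 1)*2281^1 = 3918210560/89033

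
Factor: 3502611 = 3^2 * 7^1  *53^1 * 1049^1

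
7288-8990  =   - 1702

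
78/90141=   26/30047= 0.00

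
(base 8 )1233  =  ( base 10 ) 667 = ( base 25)11H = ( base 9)821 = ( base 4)22123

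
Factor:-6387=-3^1*2129^1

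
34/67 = 34/67 = 0.51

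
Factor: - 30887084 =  - 2^2 * 19^1* 47^1*8647^1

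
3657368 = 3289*1112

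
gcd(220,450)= 10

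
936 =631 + 305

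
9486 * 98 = 929628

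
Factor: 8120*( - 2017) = -2^3 * 5^1 * 7^1*29^1*2017^1 =- 16378040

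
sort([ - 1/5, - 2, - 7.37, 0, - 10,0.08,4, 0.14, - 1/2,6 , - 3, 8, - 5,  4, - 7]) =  [-10, - 7.37, - 7 , - 5, - 3, - 2, - 1/2, - 1/5, 0, 0.08, 0.14,4,4,6,8 ]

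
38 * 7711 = 293018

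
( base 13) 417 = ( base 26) 10K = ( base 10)696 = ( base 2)1010111000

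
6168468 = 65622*94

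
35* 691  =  24185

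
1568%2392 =1568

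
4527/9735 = 1509/3245 = 0.47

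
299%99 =2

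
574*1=574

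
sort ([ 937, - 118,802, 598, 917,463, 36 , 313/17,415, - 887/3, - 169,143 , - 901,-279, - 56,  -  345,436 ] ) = [ - 901, - 345, - 887/3, - 279 , - 169, - 118, - 56,313/17,36,143, 415,436, 463,598,802,917  ,  937 ] 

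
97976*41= 4017016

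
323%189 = 134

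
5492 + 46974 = 52466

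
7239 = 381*19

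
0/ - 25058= 0/1=- 0.00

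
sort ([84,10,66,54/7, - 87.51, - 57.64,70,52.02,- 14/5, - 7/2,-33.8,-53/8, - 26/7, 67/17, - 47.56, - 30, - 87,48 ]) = [  -  87.51, - 87, - 57.64, - 47.56,-33.8, - 30,-53/8, - 26/7, - 7/2, - 14/5, 67/17,54/7,10,48,52.02,66,70,84]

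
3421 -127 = 3294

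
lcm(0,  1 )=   0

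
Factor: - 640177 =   -  89^1*7193^1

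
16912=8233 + 8679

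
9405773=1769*5317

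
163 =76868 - 76705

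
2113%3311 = 2113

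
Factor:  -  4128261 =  -3^1 * 1093^1*1259^1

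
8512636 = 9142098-629462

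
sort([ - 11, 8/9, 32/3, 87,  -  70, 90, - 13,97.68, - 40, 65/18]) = [ -70, - 40, - 13,- 11, 8/9,  65/18,32/3,87, 90, 97.68 ]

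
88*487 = 42856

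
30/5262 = 5/877 = 0.01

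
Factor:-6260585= - 5^1*37^1* 43^1*787^1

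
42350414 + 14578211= 56928625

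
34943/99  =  34943/99 = 352.96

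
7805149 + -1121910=6683239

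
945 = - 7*( - 135 ) 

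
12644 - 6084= 6560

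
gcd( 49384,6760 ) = 8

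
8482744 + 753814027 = 762296771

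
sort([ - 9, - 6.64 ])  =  [-9, - 6.64]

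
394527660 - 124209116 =270318544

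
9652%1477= 790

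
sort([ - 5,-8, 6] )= [- 8 , - 5,6 ] 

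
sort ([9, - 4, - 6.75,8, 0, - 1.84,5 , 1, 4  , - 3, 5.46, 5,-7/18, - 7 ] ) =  [ - 7 , - 6.75, - 4, - 3, - 1.84, - 7/18,0, 1,4, 5, 5  ,  5.46, 8,  9] 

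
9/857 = 9/857 = 0.01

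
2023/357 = 5+2/3 = 5.67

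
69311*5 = 346555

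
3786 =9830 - 6044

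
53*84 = 4452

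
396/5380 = 99/1345 = 0.07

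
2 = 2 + 0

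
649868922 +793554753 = 1443423675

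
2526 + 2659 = 5185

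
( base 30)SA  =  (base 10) 850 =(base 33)PP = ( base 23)1DM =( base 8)1522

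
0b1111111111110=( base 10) 8190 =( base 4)1333332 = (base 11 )6176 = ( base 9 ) 12210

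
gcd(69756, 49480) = 4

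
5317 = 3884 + 1433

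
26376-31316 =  - 4940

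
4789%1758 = 1273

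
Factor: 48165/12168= 95/24 = 2^( - 3 ) * 3^( - 1 ) * 5^1*19^1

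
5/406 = 5/406 = 0.01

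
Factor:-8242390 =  - 2^1*5^1*13^1 *19^1 * 47^1*71^1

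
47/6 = 47/6  =  7.83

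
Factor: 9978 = 2^1*  3^1*1663^1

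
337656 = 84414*4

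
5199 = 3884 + 1315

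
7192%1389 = 247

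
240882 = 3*80294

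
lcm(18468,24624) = 73872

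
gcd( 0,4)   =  4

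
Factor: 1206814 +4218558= 2^2*31^1* 43753^1 = 5425372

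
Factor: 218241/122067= 3^( - 1)*11^( - 1)*59^1 = 59/33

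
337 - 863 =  - 526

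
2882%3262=2882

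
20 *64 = 1280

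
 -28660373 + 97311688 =68651315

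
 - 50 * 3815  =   - 190750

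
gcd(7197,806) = 1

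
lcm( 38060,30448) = 152240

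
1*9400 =9400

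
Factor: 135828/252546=2^1 * 3^1*7^1 * 11^1*859^( - 1)=462/859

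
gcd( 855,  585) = 45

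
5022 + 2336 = 7358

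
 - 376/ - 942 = 188/471=0.40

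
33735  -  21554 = 12181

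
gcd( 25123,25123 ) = 25123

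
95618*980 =93705640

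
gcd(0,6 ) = 6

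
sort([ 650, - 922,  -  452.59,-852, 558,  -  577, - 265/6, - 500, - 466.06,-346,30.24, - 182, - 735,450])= [ - 922, - 852, - 735, - 577, - 500, -466.06, - 452.59,-346, - 182, - 265/6,30.24,450, 558, 650 ] 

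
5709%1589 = 942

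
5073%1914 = 1245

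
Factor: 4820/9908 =5^1*241^1*2477^( - 1 ) = 1205/2477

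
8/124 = 2/31=0.06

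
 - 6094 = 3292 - 9386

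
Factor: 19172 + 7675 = 26847= 3^2* 19^1*157^1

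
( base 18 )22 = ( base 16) 26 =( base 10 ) 38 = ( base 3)1102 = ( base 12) 32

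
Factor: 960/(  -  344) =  - 120/43 =- 2^3*3^1 * 5^1*43^( - 1)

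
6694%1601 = 290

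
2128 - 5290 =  - 3162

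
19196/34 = 9598/17 = 564.59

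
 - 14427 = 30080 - 44507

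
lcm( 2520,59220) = 118440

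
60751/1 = 60751=60751.00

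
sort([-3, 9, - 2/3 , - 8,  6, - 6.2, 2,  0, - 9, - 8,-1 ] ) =[-9,-8 ,-8,-6.2, - 3, - 1,-2/3, 0, 2,6, 9]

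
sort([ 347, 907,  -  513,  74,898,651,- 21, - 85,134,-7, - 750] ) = [-750, - 513 , - 85,-21, - 7,74,134,347,651,  898, 907 ]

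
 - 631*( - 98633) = 62237423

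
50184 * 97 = 4867848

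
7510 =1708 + 5802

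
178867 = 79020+99847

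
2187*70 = 153090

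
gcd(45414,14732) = 58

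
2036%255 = 251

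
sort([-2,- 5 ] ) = [ - 5,-2]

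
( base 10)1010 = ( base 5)13020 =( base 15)475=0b1111110010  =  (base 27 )1ab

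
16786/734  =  22 + 319/367= 22.87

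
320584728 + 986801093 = 1307385821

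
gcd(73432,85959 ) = 1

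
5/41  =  5/41 = 0.12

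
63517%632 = 317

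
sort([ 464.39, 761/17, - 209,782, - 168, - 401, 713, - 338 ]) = [ - 401 ,-338, - 209,-168,  761/17, 464.39, 713, 782]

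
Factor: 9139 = 13^1*19^1*37^1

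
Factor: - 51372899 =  - 109^1*503^1*937^1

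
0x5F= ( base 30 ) 35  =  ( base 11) 87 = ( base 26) 3H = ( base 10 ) 95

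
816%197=28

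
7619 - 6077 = 1542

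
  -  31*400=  - 12400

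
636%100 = 36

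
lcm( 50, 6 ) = 150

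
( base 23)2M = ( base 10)68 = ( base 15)48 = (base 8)104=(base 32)24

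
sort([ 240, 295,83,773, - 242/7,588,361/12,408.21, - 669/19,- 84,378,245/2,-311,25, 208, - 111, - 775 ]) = [ - 775,-311, - 111, - 84, - 669/19, - 242/7,25, 361/12,83,  245/2,208,240,295, 378, 408.21 , 588,773 ]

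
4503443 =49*91907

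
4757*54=256878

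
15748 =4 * 3937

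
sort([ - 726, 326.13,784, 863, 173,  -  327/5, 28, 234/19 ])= [ -726, - 327/5, 234/19, 28, 173,326.13, 784, 863]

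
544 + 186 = 730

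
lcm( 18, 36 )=36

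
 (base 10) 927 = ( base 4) 32133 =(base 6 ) 4143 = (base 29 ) 12S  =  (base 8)1637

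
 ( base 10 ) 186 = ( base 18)A6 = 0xba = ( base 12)136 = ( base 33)5l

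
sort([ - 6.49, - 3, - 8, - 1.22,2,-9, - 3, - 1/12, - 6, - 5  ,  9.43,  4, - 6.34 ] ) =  [ - 9, - 8,- 6.49, - 6.34,-6, -5,-3, - 3, - 1.22 , - 1/12,  2 , 4, 9.43] 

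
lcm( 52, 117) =468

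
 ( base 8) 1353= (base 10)747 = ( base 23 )19B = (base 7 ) 2115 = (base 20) 1H7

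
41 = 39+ 2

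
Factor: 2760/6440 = 3^1*7^(- 1 ) = 3/7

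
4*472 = 1888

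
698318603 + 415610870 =1113929473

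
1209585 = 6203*195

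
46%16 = 14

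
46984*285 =13390440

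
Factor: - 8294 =- 2^1*11^1*13^1*29^1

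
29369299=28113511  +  1255788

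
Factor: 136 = 2^3 * 17^1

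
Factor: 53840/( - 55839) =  - 2^4*3^( - 1 ) * 5^1 * 7^( - 1 ) * 673^1*2659^( - 1)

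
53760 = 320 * 168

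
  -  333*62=-20646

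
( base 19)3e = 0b1000111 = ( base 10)71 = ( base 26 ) 2j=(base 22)35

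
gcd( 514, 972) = 2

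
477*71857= 34275789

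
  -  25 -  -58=33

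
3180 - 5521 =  - 2341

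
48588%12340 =11568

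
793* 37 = 29341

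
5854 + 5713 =11567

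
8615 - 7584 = 1031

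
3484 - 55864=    - 52380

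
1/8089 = 1/8089 = 0.00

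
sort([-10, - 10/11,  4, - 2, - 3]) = [ - 10, - 3,-2, - 10/11 , 4 ] 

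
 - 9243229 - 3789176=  - 13032405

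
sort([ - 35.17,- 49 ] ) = [ - 49,  -  35.17]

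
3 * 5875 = 17625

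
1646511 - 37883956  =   - 36237445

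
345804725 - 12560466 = 333244259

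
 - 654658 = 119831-774489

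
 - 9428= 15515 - 24943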